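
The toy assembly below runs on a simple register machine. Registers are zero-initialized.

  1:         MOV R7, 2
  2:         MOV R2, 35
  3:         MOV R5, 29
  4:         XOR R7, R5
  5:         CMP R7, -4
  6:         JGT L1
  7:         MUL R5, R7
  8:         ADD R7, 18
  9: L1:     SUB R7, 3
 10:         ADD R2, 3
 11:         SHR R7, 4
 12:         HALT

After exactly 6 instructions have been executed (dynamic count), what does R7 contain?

31

after MOV R7, 2: R7=2
after MOV R2, 35: R2=35
after MOV R5, 29: R5=29
after XOR R7, R5: R7=2^29=31
CMP R7, -4  (cmp 31,-4)
JGT L1: taken
After step 6: R7 = 31.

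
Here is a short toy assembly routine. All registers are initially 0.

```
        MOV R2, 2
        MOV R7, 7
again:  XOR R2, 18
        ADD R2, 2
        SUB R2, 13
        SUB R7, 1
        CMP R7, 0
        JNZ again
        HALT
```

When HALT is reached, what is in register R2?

-57

after MOV R2, 2: R2=2
after MOV R7, 7: R7=7
after XOR R2, 18: R2=2^18=16
after ADD R2, 2: R2=16+2=18
after SUB R2, 13: R2=18-13=5
after SUB R7, 1: R7=7-1=6
CMP R7, 0  (cmp 6,0)
JNZ again: taken
after XOR R2, 18: R2=5^18=23
after ADD R2, 2: R2=23+2=25
after SUB R2, 13: R2=25-13=12
after SUB R7, 1: R7=6-1=5
CMP R7, 0  (cmp 5,0)
JNZ again: taken
after XOR R2, 18: R2=12^18=30
after ADD R2, 2: R2=30+2=32
after SUB R2, 13: R2=32-13=19
after SUB R7, 1: R7=5-1=4
CMP R7, 0  (cmp 4,0)
JNZ again: taken
after XOR R2, 18: R2=19^18=1
after ADD R2, 2: R2=1+2=3
after SUB R2, 13: R2=3-13=-10
after SUB R7, 1: R7=4-1=3
CMP R7, 0  (cmp 3,0)
JNZ again: taken
after XOR R2, 18: R2=(-10)^18=-28
after ADD R2, 2: R2=(-28)+2=-26
after SUB R2, 13: R2=(-26)-13=-39
after SUB R7, 1: R7=3-1=2
CMP R7, 0  (cmp 2,0)
JNZ again: taken
after XOR R2, 18: R2=(-39)^18=-53
after ADD R2, 2: R2=(-53)+2=-51
after SUB R2, 13: R2=(-51)-13=-64
after SUB R7, 1: R7=2-1=1
CMP R7, 0  (cmp 1,0)
JNZ again: taken
after XOR R2, 18: R2=(-64)^18=-46
after ADD R2, 2: R2=(-46)+2=-44
after SUB R2, 13: R2=(-44)-13=-57
after SUB R7, 1: R7=1-1=0
CMP R7, 0  (cmp 0,0)
JNZ again: not taken
halt.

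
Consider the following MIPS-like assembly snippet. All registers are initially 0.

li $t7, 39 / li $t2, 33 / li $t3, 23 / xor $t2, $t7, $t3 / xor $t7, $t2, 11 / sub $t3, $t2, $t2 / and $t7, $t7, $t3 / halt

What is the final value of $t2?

48

li $t7, 39 → $t7=39
li $t2, 33 → $t2=33
li $t3, 23 → $t3=23
xor $t2, $t7, $t3 → $t2=39^23=48
xor $t7, $t2, 11 → $t7=48^11=59
sub $t3, $t2, $t2 → $t3=48-48=0
and $t7, $t7, $t3 → $t7=59&0=0
halt.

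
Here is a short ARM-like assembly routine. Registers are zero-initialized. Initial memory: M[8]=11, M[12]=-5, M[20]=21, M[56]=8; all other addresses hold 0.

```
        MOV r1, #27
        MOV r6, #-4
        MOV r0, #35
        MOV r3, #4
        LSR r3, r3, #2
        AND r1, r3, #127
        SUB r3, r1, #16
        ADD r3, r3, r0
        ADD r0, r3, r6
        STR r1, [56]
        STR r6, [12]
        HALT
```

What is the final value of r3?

after MOV r1, #27: r1=27
after MOV r6, #-4: r6=-4
after MOV r0, #35: r0=35
after MOV r3, #4: r3=4
after LSR r3, r3, #2: r3=4>>2=1
after AND r1, r3, #127: r1=1&127=1
after SUB r3, r1, #16: r3=1-16=-15
after ADD r3, r3, r0: r3=(-15)+35=20
after ADD r0, r3, r6: r0=20+(-4)=16
STR r1, [56] → M[56]=1
STR r6, [12] → M[12]=-4
halt.

20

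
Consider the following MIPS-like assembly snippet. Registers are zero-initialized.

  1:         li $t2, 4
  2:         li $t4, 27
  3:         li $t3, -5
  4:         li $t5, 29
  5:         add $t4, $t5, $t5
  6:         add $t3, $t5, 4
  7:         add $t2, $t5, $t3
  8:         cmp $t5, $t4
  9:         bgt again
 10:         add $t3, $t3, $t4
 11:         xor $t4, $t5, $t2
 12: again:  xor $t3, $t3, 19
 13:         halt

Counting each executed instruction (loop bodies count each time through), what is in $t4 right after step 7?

58

after li $t2, 4: $t2=4
after li $t4, 27: $t4=27
after li $t3, -5: $t3=-5
after li $t5, 29: $t5=29
after add $t4, $t5, $t5: $t4=29+29=58
after add $t3, $t5, 4: $t3=29+4=33
after add $t2, $t5, $t3: $t2=29+33=62
After step 7: $t4 = 58.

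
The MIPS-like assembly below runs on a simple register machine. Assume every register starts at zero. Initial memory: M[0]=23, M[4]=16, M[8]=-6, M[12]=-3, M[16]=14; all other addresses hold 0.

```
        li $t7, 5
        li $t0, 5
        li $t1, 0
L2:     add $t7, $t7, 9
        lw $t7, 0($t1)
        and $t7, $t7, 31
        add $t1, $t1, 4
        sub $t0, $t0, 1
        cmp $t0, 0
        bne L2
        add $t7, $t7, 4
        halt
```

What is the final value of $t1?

$t7=5
$t0=5
$t1=0
$t7=5+9=14
$t7=M[0]=23
$t7=23&31=23
$t1=0+4=4
$t0=5-1=4
cmp $t0, 0  (cmp 4,0)
bne L2: taken
$t7=23+9=32
$t7=M[4]=16
$t7=16&31=16
$t1=4+4=8
$t0=4-1=3
cmp $t0, 0  (cmp 3,0)
bne L2: taken
$t7=16+9=25
$t7=M[8]=-6
$t7=(-6)&31=26
$t1=8+4=12
$t0=3-1=2
cmp $t0, 0  (cmp 2,0)
bne L2: taken
$t7=26+9=35
$t7=M[12]=-3
$t7=(-3)&31=29
$t1=12+4=16
$t0=2-1=1
cmp $t0, 0  (cmp 1,0)
bne L2: taken
$t7=29+9=38
$t7=M[16]=14
$t7=14&31=14
$t1=16+4=20
$t0=1-1=0
cmp $t0, 0  (cmp 0,0)
bne L2: not taken
$t7=14+4=18
halt.

20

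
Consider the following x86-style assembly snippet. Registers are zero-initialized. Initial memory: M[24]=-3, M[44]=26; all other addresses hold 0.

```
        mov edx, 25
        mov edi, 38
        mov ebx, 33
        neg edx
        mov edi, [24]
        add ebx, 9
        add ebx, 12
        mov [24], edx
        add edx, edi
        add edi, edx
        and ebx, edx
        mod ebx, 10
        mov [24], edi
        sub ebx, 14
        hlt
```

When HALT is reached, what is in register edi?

-31

after mov edx, 25: edx=25
after mov edi, 38: edi=38
after mov ebx, 33: ebx=33
after neg edx: edx=-(25)=-25
after mov edi, [24]: edi=M[24]=-3
after add ebx, 9: ebx=33+9=42
after add ebx, 12: ebx=42+12=54
mov [24], edx → M[24]=-25
after add edx, edi: edx=(-25)+(-3)=-28
after add edi, edx: edi=(-3)+(-28)=-31
after and ebx, edx: ebx=54&(-28)=36
after mod ebx, 10: ebx=36%10=6
mov [24], edi → M[24]=-31
after sub ebx, 14: ebx=6-14=-8
halt.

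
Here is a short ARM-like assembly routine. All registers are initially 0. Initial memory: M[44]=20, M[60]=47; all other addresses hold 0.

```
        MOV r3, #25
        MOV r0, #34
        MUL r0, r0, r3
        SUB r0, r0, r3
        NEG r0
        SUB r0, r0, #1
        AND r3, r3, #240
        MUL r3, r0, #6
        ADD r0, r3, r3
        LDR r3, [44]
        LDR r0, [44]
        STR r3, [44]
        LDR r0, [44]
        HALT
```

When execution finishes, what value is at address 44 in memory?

20

r3=25
r0=34
r0=34*25=850
r0=850-25=825
r0=-(825)=-825
r0=(-825)-1=-826
r3=25&240=16
r3=(-826)*6=-4956
r0=(-4956)+(-4956)=-9912
r3=M[44]=20
r0=M[44]=20
STR r3, [44] → M[44]=20
r0=M[44]=20
halt.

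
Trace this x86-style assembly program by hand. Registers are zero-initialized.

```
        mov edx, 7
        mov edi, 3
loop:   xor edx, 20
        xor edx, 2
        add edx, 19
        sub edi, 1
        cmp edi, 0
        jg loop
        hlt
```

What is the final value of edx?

102

after mov edx, 7: edx=7
after mov edi, 3: edi=3
after xor edx, 20: edx=7^20=19
after xor edx, 2: edx=19^2=17
after add edx, 19: edx=17+19=36
after sub edi, 1: edi=3-1=2
cmp edi, 0  (cmp 2,0)
jg loop: taken
after xor edx, 20: edx=36^20=48
after xor edx, 2: edx=48^2=50
after add edx, 19: edx=50+19=69
after sub edi, 1: edi=2-1=1
cmp edi, 0  (cmp 1,0)
jg loop: taken
after xor edx, 20: edx=69^20=81
after xor edx, 2: edx=81^2=83
after add edx, 19: edx=83+19=102
after sub edi, 1: edi=1-1=0
cmp edi, 0  (cmp 0,0)
jg loop: not taken
halt.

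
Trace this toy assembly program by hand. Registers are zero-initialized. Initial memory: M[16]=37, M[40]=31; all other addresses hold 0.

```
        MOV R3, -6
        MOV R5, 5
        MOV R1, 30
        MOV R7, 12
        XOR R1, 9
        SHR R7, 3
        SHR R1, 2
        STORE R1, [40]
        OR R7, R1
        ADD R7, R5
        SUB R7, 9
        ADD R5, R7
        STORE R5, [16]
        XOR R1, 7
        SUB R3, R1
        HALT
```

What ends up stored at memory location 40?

5

R3=-6
R5=5
R1=30
R7=12
R1=30^9=23
R7=12>>3=1
R1=23>>2=5
STORE R1, [40] → M[40]=5
R7=1|5=5
R7=5+5=10
R7=10-9=1
R5=5+1=6
STORE R5, [16] → M[16]=6
R1=5^7=2
R3=(-6)-2=-8
halt.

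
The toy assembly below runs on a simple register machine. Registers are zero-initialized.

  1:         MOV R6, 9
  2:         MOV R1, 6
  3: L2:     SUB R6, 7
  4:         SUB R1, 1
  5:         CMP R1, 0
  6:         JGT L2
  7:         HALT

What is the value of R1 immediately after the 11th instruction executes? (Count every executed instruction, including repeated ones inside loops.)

R6=9
R1=6
R6=9-7=2
R1=6-1=5
CMP R1, 0  (cmp 5,0)
JGT L2: taken
R6=2-7=-5
R1=5-1=4
CMP R1, 0  (cmp 4,0)
JGT L2: taken
R6=(-5)-7=-12
After step 11: R1 = 4.

4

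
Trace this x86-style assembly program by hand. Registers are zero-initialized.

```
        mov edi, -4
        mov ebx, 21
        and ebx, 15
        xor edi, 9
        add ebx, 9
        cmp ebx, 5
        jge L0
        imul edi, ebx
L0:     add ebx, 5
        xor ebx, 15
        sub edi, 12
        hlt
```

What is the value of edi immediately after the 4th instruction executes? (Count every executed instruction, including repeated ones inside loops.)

edi=-4
ebx=21
ebx=21&15=5
edi=(-4)^9=-11
After step 4: edi = -11.

-11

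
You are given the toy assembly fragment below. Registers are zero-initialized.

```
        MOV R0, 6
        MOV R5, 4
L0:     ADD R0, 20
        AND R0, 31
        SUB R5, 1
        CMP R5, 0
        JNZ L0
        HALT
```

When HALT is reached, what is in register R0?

R0=6
R5=4
R0=6+20=26
R0=26&31=26
R5=4-1=3
CMP R5, 0  (cmp 3,0)
JNZ L0: taken
R0=26+20=46
R0=46&31=14
R5=3-1=2
CMP R5, 0  (cmp 2,0)
JNZ L0: taken
R0=14+20=34
R0=34&31=2
R5=2-1=1
CMP R5, 0  (cmp 1,0)
JNZ L0: taken
R0=2+20=22
R0=22&31=22
R5=1-1=0
CMP R5, 0  (cmp 0,0)
JNZ L0: not taken
halt.

22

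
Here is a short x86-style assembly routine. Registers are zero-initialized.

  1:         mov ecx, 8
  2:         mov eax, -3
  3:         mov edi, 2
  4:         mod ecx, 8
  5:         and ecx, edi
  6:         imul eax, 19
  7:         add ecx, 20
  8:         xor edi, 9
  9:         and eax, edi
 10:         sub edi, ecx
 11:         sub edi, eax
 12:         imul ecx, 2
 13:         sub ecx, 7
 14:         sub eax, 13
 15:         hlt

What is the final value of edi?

after mov ecx, 8: ecx=8
after mov eax, -3: eax=-3
after mov edi, 2: edi=2
after mod ecx, 8: ecx=8%8=0
after and ecx, edi: ecx=0&2=0
after imul eax, 19: eax=(-3)*19=-57
after add ecx, 20: ecx=0+20=20
after xor edi, 9: edi=2^9=11
after and eax, edi: eax=(-57)&11=3
after sub edi, ecx: edi=11-20=-9
after sub edi, eax: edi=(-9)-3=-12
after imul ecx, 2: ecx=20*2=40
after sub ecx, 7: ecx=40-7=33
after sub eax, 13: eax=3-13=-10
halt.

-12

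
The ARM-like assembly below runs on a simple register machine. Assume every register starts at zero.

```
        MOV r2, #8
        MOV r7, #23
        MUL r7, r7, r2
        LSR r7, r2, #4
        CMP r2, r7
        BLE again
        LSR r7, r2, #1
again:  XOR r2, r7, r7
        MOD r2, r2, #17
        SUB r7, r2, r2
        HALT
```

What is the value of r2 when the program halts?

r2=8
r7=23
r7=23*8=184
r7=8>>4=0
CMP r2, r7  (cmp 8,0)
BLE again: not taken
r7=8>>1=4
r2=4^4=0
r2=0%17=0
r7=0-0=0
halt.

0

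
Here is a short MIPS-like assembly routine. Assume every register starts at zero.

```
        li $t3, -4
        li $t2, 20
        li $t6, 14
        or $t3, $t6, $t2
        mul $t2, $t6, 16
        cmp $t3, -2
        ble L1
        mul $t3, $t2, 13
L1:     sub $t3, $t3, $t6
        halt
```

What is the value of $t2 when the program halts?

224

$t3=-4
$t2=20
$t6=14
$t3=14|20=30
$t2=14*16=224
cmp $t3, -2  (cmp 30,-2)
ble L1: not taken
$t3=224*13=2912
$t3=2912-14=2898
halt.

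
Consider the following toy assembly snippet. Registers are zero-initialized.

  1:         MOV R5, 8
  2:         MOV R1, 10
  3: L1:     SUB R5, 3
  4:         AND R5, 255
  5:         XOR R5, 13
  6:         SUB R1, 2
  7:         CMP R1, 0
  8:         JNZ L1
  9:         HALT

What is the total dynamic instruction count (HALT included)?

33

MOV R5, 8 → R5=8
MOV R1, 10 → R1=10
SUB R5, 3 → R5=8-3=5
AND R5, 255 → R5=5&255=5
XOR R5, 13 → R5=5^13=8
SUB R1, 2 → R1=10-2=8
CMP R1, 0  (cmp 8,0)
JNZ L1: taken
SUB R5, 3 → R5=8-3=5
AND R5, 255 → R5=5&255=5
XOR R5, 13 → R5=5^13=8
SUB R1, 2 → R1=8-2=6
CMP R1, 0  (cmp 6,0)
JNZ L1: taken
SUB R5, 3 → R5=8-3=5
AND R5, 255 → R5=5&255=5
XOR R5, 13 → R5=5^13=8
SUB R1, 2 → R1=6-2=4
CMP R1, 0  (cmp 4,0)
JNZ L1: taken
SUB R5, 3 → R5=8-3=5
AND R5, 255 → R5=5&255=5
XOR R5, 13 → R5=5^13=8
SUB R1, 2 → R1=4-2=2
CMP R1, 0  (cmp 2,0)
JNZ L1: taken
SUB R5, 3 → R5=8-3=5
AND R5, 255 → R5=5&255=5
XOR R5, 13 → R5=5^13=8
SUB R1, 2 → R1=2-2=0
CMP R1, 0  (cmp 0,0)
JNZ L1: not taken
halt.
Total executed instructions: 33.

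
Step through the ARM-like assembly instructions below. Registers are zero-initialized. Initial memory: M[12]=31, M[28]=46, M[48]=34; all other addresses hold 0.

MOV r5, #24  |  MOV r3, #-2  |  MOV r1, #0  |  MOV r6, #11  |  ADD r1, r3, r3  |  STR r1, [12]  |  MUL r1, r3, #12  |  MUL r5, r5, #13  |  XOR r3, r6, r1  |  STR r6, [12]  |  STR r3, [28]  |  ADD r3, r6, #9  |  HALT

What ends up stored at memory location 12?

11

r5=24
r3=-2
r1=0
r6=11
r1=(-2)+(-2)=-4
STR r1, [12] → M[12]=-4
r1=(-2)*12=-24
r5=24*13=312
r3=11^(-24)=-29
STR r6, [12] → M[12]=11
STR r3, [28] → M[28]=-29
r3=11+9=20
halt.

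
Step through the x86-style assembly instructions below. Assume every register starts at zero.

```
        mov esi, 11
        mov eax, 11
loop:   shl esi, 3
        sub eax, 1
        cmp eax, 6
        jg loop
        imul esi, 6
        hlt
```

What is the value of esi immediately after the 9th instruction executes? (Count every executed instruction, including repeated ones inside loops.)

after mov esi, 11: esi=11
after mov eax, 11: eax=11
after shl esi, 3: esi=11<<3=88
after sub eax, 1: eax=11-1=10
cmp eax, 6  (cmp 10,6)
jg loop: taken
after shl esi, 3: esi=88<<3=704
after sub eax, 1: eax=10-1=9
cmp eax, 6  (cmp 9,6)
After step 9: esi = 704.

704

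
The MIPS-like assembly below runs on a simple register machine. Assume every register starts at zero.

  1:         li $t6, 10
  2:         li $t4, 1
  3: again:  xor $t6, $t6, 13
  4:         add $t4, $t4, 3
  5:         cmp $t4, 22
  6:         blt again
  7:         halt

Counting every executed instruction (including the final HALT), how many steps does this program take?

31

li $t6, 10 → $t6=10
li $t4, 1 → $t4=1
xor $t6, $t6, 13 → $t6=10^13=7
add $t4, $t4, 3 → $t4=1+3=4
cmp $t4, 22  (cmp 4,22)
blt again: taken
xor $t6, $t6, 13 → $t6=7^13=10
add $t4, $t4, 3 → $t4=4+3=7
cmp $t4, 22  (cmp 7,22)
blt again: taken
xor $t6, $t6, 13 → $t6=10^13=7
add $t4, $t4, 3 → $t4=7+3=10
cmp $t4, 22  (cmp 10,22)
blt again: taken
xor $t6, $t6, 13 → $t6=7^13=10
add $t4, $t4, 3 → $t4=10+3=13
cmp $t4, 22  (cmp 13,22)
blt again: taken
xor $t6, $t6, 13 → $t6=10^13=7
add $t4, $t4, 3 → $t4=13+3=16
cmp $t4, 22  (cmp 16,22)
blt again: taken
xor $t6, $t6, 13 → $t6=7^13=10
add $t4, $t4, 3 → $t4=16+3=19
cmp $t4, 22  (cmp 19,22)
blt again: taken
xor $t6, $t6, 13 → $t6=10^13=7
add $t4, $t4, 3 → $t4=19+3=22
cmp $t4, 22  (cmp 22,22)
blt again: not taken
halt.
Total executed instructions: 31.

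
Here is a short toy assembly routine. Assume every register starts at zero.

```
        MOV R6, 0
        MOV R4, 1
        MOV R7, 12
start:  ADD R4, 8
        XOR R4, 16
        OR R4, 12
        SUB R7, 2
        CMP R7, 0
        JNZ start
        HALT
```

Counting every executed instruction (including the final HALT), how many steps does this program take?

40

R6=0
R4=1
R7=12
R4=1+8=9
R4=9^16=25
R4=25|12=29
R7=12-2=10
CMP R7, 0  (cmp 10,0)
JNZ start: taken
R4=29+8=37
R4=37^16=53
R4=53|12=61
R7=10-2=8
CMP R7, 0  (cmp 8,0)
JNZ start: taken
R4=61+8=69
R4=69^16=85
R4=85|12=93
R7=8-2=6
CMP R7, 0  (cmp 6,0)
JNZ start: taken
R4=93+8=101
R4=101^16=117
R4=117|12=125
R7=6-2=4
CMP R7, 0  (cmp 4,0)
JNZ start: taken
R4=125+8=133
R4=133^16=149
R4=149|12=157
R7=4-2=2
CMP R7, 0  (cmp 2,0)
JNZ start: taken
R4=157+8=165
R4=165^16=181
R4=181|12=189
R7=2-2=0
CMP R7, 0  (cmp 0,0)
JNZ start: not taken
halt.
Total executed instructions: 40.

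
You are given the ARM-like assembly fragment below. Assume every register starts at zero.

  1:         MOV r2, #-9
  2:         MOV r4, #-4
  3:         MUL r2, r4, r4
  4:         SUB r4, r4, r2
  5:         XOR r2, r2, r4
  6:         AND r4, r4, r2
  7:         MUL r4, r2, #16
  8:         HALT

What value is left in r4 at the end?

after MOV r2, #-9: r2=-9
after MOV r4, #-4: r4=-4
after MUL r2, r4, r4: r2=(-4)*(-4)=16
after SUB r4, r4, r2: r4=(-4)-16=-20
after XOR r2, r2, r4: r2=16^(-20)=-4
after AND r4, r4, r2: r4=(-20)&(-4)=-20
after MUL r4, r2, #16: r4=(-4)*16=-64
halt.

-64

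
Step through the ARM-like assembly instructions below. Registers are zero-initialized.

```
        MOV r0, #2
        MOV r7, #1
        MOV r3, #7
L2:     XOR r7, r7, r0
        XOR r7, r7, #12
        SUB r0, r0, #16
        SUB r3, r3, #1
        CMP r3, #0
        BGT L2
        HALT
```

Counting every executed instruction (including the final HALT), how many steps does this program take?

46

r0=2
r7=1
r3=7
r7=1^2=3
r7=3^12=15
r0=2-16=-14
r3=7-1=6
CMP r3, #0  (cmp 6,0)
BGT L2: taken
r7=15^(-14)=-3
r7=(-3)^12=-15
r0=(-14)-16=-30
r3=6-1=5
CMP r3, #0  (cmp 5,0)
BGT L2: taken
r7=(-15)^(-30)=19
r7=19^12=31
r0=(-30)-16=-46
r3=5-1=4
CMP r3, #0  (cmp 4,0)
BGT L2: taken
r7=31^(-46)=-51
r7=(-51)^12=-63
r0=(-46)-16=-62
r3=4-1=3
CMP r3, #0  (cmp 3,0)
BGT L2: taken
r7=(-63)^(-62)=3
r7=3^12=15
r0=(-62)-16=-78
r3=3-1=2
CMP r3, #0  (cmp 2,0)
BGT L2: taken
r7=15^(-78)=-67
r7=(-67)^12=-79
r0=(-78)-16=-94
r3=2-1=1
CMP r3, #0  (cmp 1,0)
BGT L2: taken
r7=(-79)^(-94)=19
r7=19^12=31
r0=(-94)-16=-110
r3=1-1=0
CMP r3, #0  (cmp 0,0)
BGT L2: not taken
halt.
Total executed instructions: 46.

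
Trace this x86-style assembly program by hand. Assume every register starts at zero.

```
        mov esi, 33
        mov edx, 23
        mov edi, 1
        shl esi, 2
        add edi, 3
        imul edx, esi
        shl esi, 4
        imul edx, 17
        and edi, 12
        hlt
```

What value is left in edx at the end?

51612

after mov esi, 33: esi=33
after mov edx, 23: edx=23
after mov edi, 1: edi=1
after shl esi, 2: esi=33<<2=132
after add edi, 3: edi=1+3=4
after imul edx, esi: edx=23*132=3036
after shl esi, 4: esi=132<<4=2112
after imul edx, 17: edx=3036*17=51612
after and edi, 12: edi=4&12=4
halt.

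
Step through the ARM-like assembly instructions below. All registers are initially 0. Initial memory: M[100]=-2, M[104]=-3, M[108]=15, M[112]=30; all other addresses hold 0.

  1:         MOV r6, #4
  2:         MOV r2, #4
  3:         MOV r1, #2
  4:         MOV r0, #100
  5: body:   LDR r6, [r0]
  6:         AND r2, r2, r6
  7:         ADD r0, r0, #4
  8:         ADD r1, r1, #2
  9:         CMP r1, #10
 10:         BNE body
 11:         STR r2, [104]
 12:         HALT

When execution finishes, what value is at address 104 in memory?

after MOV r6, #4: r6=4
after MOV r2, #4: r2=4
after MOV r1, #2: r1=2
after MOV r0, #100: r0=100
after LDR r6, [r0]: r6=M[100]=-2
after AND r2, r2, r6: r2=4&(-2)=4
after ADD r0, r0, #4: r0=100+4=104
after ADD r1, r1, #2: r1=2+2=4
CMP r1, #10  (cmp 4,10)
BNE body: taken
after LDR r6, [r0]: r6=M[104]=-3
after AND r2, r2, r6: r2=4&(-3)=4
after ADD r0, r0, #4: r0=104+4=108
after ADD r1, r1, #2: r1=4+2=6
CMP r1, #10  (cmp 6,10)
BNE body: taken
after LDR r6, [r0]: r6=M[108]=15
after AND r2, r2, r6: r2=4&15=4
after ADD r0, r0, #4: r0=108+4=112
after ADD r1, r1, #2: r1=6+2=8
CMP r1, #10  (cmp 8,10)
BNE body: taken
after LDR r6, [r0]: r6=M[112]=30
after AND r2, r2, r6: r2=4&30=4
after ADD r0, r0, #4: r0=112+4=116
after ADD r1, r1, #2: r1=8+2=10
CMP r1, #10  (cmp 10,10)
BNE body: not taken
STR r2, [104] → M[104]=4
halt.

4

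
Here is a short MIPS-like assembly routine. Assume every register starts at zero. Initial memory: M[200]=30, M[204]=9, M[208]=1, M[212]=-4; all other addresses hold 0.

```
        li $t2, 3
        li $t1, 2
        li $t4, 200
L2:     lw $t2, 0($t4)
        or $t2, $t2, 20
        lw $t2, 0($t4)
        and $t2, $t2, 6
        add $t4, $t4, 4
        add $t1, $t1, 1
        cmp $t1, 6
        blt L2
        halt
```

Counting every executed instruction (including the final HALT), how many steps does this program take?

36

$t2=3
$t1=2
$t4=200
$t2=M[200]=30
$t2=30|20=30
$t2=M[200]=30
$t2=30&6=6
$t4=200+4=204
$t1=2+1=3
cmp $t1, 6  (cmp 3,6)
blt L2: taken
$t2=M[204]=9
$t2=9|20=29
$t2=M[204]=9
$t2=9&6=0
$t4=204+4=208
$t1=3+1=4
cmp $t1, 6  (cmp 4,6)
blt L2: taken
$t2=M[208]=1
$t2=1|20=21
$t2=M[208]=1
$t2=1&6=0
$t4=208+4=212
$t1=4+1=5
cmp $t1, 6  (cmp 5,6)
blt L2: taken
$t2=M[212]=-4
$t2=(-4)|20=-4
$t2=M[212]=-4
$t2=(-4)&6=4
$t4=212+4=216
$t1=5+1=6
cmp $t1, 6  (cmp 6,6)
blt L2: not taken
halt.
Total executed instructions: 36.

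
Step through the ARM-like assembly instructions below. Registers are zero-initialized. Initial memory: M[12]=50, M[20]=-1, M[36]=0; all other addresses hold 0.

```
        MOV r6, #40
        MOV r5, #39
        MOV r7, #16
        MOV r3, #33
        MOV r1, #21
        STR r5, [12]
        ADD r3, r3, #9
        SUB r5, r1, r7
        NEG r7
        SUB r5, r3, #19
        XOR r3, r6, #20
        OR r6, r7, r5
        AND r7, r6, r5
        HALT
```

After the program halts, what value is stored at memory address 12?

39

after MOV r6, #40: r6=40
after MOV r5, #39: r5=39
after MOV r7, #16: r7=16
after MOV r3, #33: r3=33
after MOV r1, #21: r1=21
STR r5, [12] → M[12]=39
after ADD r3, r3, #9: r3=33+9=42
after SUB r5, r1, r7: r5=21-16=5
after NEG r7: r7=-(16)=-16
after SUB r5, r3, #19: r5=42-19=23
after XOR r3, r6, #20: r3=40^20=60
after OR r6, r7, r5: r6=(-16)|23=-9
after AND r7, r6, r5: r7=(-9)&23=23
halt.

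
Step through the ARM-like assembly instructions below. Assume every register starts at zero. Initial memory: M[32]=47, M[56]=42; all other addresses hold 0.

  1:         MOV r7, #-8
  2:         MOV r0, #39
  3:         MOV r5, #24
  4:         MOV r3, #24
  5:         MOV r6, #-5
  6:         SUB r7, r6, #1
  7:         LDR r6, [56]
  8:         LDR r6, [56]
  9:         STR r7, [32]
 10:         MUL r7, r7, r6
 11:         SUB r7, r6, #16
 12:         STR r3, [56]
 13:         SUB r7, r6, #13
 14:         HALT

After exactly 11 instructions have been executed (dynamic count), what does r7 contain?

MOV r7, #-8 → r7=-8
MOV r0, #39 → r0=39
MOV r5, #24 → r5=24
MOV r3, #24 → r3=24
MOV r6, #-5 → r6=-5
SUB r7, r6, #1 → r7=(-5)-1=-6
LDR r6, [56] → r6=M[56]=42
LDR r6, [56] → r6=M[56]=42
STR r7, [32] → M[32]=-6
MUL r7, r7, r6 → r7=(-6)*42=-252
SUB r7, r6, #16 → r7=42-16=26
After step 11: r7 = 26.

26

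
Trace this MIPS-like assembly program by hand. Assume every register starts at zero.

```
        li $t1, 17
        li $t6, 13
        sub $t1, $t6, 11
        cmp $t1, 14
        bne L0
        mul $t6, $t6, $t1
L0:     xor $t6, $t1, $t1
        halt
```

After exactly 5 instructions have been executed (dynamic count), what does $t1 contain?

2

after li $t1, 17: $t1=17
after li $t6, 13: $t6=13
after sub $t1, $t6, 11: $t1=13-11=2
cmp $t1, 14  (cmp 2,14)
bne L0: taken
After step 5: $t1 = 2.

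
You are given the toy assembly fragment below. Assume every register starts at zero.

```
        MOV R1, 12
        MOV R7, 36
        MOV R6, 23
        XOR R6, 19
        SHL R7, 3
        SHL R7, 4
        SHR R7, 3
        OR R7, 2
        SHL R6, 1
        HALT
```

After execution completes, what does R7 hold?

MOV R1, 12 → R1=12
MOV R7, 36 → R7=36
MOV R6, 23 → R6=23
XOR R6, 19 → R6=23^19=4
SHL R7, 3 → R7=36<<3=288
SHL R7, 4 → R7=288<<4=4608
SHR R7, 3 → R7=4608>>3=576
OR R7, 2 → R7=576|2=578
SHL R6, 1 → R6=4<<1=8
halt.

578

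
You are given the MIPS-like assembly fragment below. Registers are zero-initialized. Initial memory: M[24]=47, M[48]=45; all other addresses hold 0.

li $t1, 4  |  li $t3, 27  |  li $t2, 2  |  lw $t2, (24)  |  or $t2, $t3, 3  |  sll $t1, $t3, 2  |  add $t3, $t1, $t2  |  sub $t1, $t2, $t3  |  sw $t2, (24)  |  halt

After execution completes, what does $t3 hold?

li $t1, 4 → $t1=4
li $t3, 27 → $t3=27
li $t2, 2 → $t2=2
lw $t2, (24) → $t2=M[24]=47
or $t2, $t3, 3 → $t2=27|3=27
sll $t1, $t3, 2 → $t1=27<<2=108
add $t3, $t1, $t2 → $t3=108+27=135
sub $t1, $t2, $t3 → $t1=27-135=-108
sw $t2, (24) → M[24]=27
halt.

135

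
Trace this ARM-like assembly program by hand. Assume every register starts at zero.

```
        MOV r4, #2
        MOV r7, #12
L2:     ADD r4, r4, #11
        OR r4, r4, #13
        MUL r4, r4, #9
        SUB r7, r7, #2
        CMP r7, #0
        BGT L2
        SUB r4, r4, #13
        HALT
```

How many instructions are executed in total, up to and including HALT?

r4=2
r7=12
r4=2+11=13
r4=13|13=13
r4=13*9=117
r7=12-2=10
CMP r7, #0  (cmp 10,0)
BGT L2: taken
r4=117+11=128
r4=128|13=141
r4=141*9=1269
r7=10-2=8
CMP r7, #0  (cmp 8,0)
BGT L2: taken
r4=1269+11=1280
r4=1280|13=1293
r4=1293*9=11637
r7=8-2=6
CMP r7, #0  (cmp 6,0)
BGT L2: taken
r4=11637+11=11648
r4=11648|13=11661
r4=11661*9=104949
r7=6-2=4
CMP r7, #0  (cmp 4,0)
BGT L2: taken
r4=104949+11=104960
r4=104960|13=104973
r4=104973*9=944757
r7=4-2=2
CMP r7, #0  (cmp 2,0)
BGT L2: taken
r4=944757+11=944768
r4=944768|13=944781
r4=944781*9=8503029
r7=2-2=0
CMP r7, #0  (cmp 0,0)
BGT L2: not taken
r4=8503029-13=8503016
halt.
Total executed instructions: 40.

40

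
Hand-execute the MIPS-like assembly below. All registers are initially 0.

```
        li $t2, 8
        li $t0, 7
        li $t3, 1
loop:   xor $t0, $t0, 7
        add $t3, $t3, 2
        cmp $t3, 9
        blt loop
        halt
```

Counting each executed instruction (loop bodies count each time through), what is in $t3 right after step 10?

after li $t2, 8: $t2=8
after li $t0, 7: $t0=7
after li $t3, 1: $t3=1
after xor $t0, $t0, 7: $t0=7^7=0
after add $t3, $t3, 2: $t3=1+2=3
cmp $t3, 9  (cmp 3,9)
blt loop: taken
after xor $t0, $t0, 7: $t0=0^7=7
after add $t3, $t3, 2: $t3=3+2=5
cmp $t3, 9  (cmp 5,9)
After step 10: $t3 = 5.

5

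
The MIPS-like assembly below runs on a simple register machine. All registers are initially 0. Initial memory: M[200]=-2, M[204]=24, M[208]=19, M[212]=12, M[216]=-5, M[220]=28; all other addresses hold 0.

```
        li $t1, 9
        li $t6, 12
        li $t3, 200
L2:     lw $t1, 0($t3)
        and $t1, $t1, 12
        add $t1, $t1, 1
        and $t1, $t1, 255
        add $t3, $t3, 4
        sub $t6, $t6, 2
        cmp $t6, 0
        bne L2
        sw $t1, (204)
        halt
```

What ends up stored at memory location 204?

after li $t1, 9: $t1=9
after li $t6, 12: $t6=12
after li $t3, 200: $t3=200
after lw $t1, 0($t3): $t1=M[200]=-2
after and $t1, $t1, 12: $t1=(-2)&12=12
after add $t1, $t1, 1: $t1=12+1=13
after and $t1, $t1, 255: $t1=13&255=13
after add $t3, $t3, 4: $t3=200+4=204
after sub $t6, $t6, 2: $t6=12-2=10
cmp $t6, 0  (cmp 10,0)
bne L2: taken
after lw $t1, 0($t3): $t1=M[204]=24
after and $t1, $t1, 12: $t1=24&12=8
after add $t1, $t1, 1: $t1=8+1=9
after and $t1, $t1, 255: $t1=9&255=9
after add $t3, $t3, 4: $t3=204+4=208
after sub $t6, $t6, 2: $t6=10-2=8
cmp $t6, 0  (cmp 8,0)
bne L2: taken
after lw $t1, 0($t3): $t1=M[208]=19
after and $t1, $t1, 12: $t1=19&12=0
after add $t1, $t1, 1: $t1=0+1=1
after and $t1, $t1, 255: $t1=1&255=1
after add $t3, $t3, 4: $t3=208+4=212
after sub $t6, $t6, 2: $t6=8-2=6
cmp $t6, 0  (cmp 6,0)
bne L2: taken
after lw $t1, 0($t3): $t1=M[212]=12
after and $t1, $t1, 12: $t1=12&12=12
after add $t1, $t1, 1: $t1=12+1=13
after and $t1, $t1, 255: $t1=13&255=13
after add $t3, $t3, 4: $t3=212+4=216
after sub $t6, $t6, 2: $t6=6-2=4
cmp $t6, 0  (cmp 4,0)
bne L2: taken
after lw $t1, 0($t3): $t1=M[216]=-5
after and $t1, $t1, 12: $t1=(-5)&12=8
after add $t1, $t1, 1: $t1=8+1=9
after and $t1, $t1, 255: $t1=9&255=9
after add $t3, $t3, 4: $t3=216+4=220
after sub $t6, $t6, 2: $t6=4-2=2
cmp $t6, 0  (cmp 2,0)
bne L2: taken
after lw $t1, 0($t3): $t1=M[220]=28
after and $t1, $t1, 12: $t1=28&12=12
after add $t1, $t1, 1: $t1=12+1=13
after and $t1, $t1, 255: $t1=13&255=13
after add $t3, $t3, 4: $t3=220+4=224
after sub $t6, $t6, 2: $t6=2-2=0
cmp $t6, 0  (cmp 0,0)
bne L2: not taken
sw $t1, (204) → M[204]=13
halt.

13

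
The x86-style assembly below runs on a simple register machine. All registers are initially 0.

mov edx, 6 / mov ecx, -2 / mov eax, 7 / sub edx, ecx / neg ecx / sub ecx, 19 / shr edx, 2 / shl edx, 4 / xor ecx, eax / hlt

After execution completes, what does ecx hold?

-24

after mov edx, 6: edx=6
after mov ecx, -2: ecx=-2
after mov eax, 7: eax=7
after sub edx, ecx: edx=6-(-2)=8
after neg ecx: ecx=-(-2)=2
after sub ecx, 19: ecx=2-19=-17
after shr edx, 2: edx=8>>2=2
after shl edx, 4: edx=2<<4=32
after xor ecx, eax: ecx=(-17)^7=-24
halt.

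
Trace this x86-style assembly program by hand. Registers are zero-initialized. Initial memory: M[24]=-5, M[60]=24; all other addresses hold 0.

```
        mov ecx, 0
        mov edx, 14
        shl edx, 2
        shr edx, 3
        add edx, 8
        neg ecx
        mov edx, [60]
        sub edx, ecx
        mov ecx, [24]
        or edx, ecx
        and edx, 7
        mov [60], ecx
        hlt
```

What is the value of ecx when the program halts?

ecx=0
edx=14
edx=14<<2=56
edx=56>>3=7
edx=7+8=15
ecx=-(0)=0
edx=M[60]=24
edx=24-0=24
ecx=M[24]=-5
edx=24|(-5)=-5
edx=(-5)&7=3
mov [60], ecx → M[60]=-5
halt.

-5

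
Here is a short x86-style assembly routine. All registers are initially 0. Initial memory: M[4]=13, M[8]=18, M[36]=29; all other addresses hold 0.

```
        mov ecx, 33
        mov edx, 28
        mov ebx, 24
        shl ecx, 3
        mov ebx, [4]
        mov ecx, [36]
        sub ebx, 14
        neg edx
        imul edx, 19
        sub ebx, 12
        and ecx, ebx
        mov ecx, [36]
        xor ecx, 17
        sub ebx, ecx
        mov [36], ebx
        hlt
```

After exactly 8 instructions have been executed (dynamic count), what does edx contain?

after mov ecx, 33: ecx=33
after mov edx, 28: edx=28
after mov ebx, 24: ebx=24
after shl ecx, 3: ecx=33<<3=264
after mov ebx, [4]: ebx=M[4]=13
after mov ecx, [36]: ecx=M[36]=29
after sub ebx, 14: ebx=13-14=-1
after neg edx: edx=-(28)=-28
After step 8: edx = -28.

-28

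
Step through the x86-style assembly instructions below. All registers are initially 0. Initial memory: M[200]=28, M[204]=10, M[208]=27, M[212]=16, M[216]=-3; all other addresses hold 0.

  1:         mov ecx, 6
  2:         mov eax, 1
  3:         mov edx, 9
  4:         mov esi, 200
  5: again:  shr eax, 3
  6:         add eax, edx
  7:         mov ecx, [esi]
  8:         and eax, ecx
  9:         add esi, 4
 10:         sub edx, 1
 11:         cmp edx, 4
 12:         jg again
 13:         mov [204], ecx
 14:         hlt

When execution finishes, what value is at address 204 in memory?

-3

mov ecx, 6 → ecx=6
mov eax, 1 → eax=1
mov edx, 9 → edx=9
mov esi, 200 → esi=200
shr eax, 3 → eax=1>>3=0
add eax, edx → eax=0+9=9
mov ecx, [esi] → ecx=M[200]=28
and eax, ecx → eax=9&28=8
add esi, 4 → esi=200+4=204
sub edx, 1 → edx=9-1=8
cmp edx, 4  (cmp 8,4)
jg again: taken
shr eax, 3 → eax=8>>3=1
add eax, edx → eax=1+8=9
mov ecx, [esi] → ecx=M[204]=10
and eax, ecx → eax=9&10=8
add esi, 4 → esi=204+4=208
sub edx, 1 → edx=8-1=7
cmp edx, 4  (cmp 7,4)
jg again: taken
shr eax, 3 → eax=8>>3=1
add eax, edx → eax=1+7=8
mov ecx, [esi] → ecx=M[208]=27
and eax, ecx → eax=8&27=8
add esi, 4 → esi=208+4=212
sub edx, 1 → edx=7-1=6
cmp edx, 4  (cmp 6,4)
jg again: taken
shr eax, 3 → eax=8>>3=1
add eax, edx → eax=1+6=7
mov ecx, [esi] → ecx=M[212]=16
and eax, ecx → eax=7&16=0
add esi, 4 → esi=212+4=216
sub edx, 1 → edx=6-1=5
cmp edx, 4  (cmp 5,4)
jg again: taken
shr eax, 3 → eax=0>>3=0
add eax, edx → eax=0+5=5
mov ecx, [esi] → ecx=M[216]=-3
and eax, ecx → eax=5&(-3)=5
add esi, 4 → esi=216+4=220
sub edx, 1 → edx=5-1=4
cmp edx, 4  (cmp 4,4)
jg again: not taken
mov [204], ecx → M[204]=-3
halt.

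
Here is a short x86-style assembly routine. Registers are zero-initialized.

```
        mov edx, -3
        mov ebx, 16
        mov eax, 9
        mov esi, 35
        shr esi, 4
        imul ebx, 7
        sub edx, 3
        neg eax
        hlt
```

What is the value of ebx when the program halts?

112

mov edx, -3 → edx=-3
mov ebx, 16 → ebx=16
mov eax, 9 → eax=9
mov esi, 35 → esi=35
shr esi, 4 → esi=35>>4=2
imul ebx, 7 → ebx=16*7=112
sub edx, 3 → edx=(-3)-3=-6
neg eax → eax=-(9)=-9
halt.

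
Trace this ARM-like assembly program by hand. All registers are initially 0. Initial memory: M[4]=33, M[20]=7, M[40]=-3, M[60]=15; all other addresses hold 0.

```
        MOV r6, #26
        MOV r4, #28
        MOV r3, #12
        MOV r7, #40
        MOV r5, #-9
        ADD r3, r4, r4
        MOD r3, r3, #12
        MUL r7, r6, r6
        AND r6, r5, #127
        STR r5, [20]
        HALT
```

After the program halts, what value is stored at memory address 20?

-9

after MOV r6, #26: r6=26
after MOV r4, #28: r4=28
after MOV r3, #12: r3=12
after MOV r7, #40: r7=40
after MOV r5, #-9: r5=-9
after ADD r3, r4, r4: r3=28+28=56
after MOD r3, r3, #12: r3=56%12=8
after MUL r7, r6, r6: r7=26*26=676
after AND r6, r5, #127: r6=(-9)&127=119
STR r5, [20] → M[20]=-9
halt.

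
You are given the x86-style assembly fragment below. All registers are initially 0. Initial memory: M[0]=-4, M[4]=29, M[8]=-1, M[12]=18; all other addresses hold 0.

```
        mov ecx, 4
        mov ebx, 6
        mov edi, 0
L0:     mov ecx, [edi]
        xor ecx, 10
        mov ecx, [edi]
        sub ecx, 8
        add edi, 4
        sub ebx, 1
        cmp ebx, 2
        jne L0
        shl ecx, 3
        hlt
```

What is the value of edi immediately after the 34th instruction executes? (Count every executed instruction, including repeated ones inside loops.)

16

ecx=4
ebx=6
edi=0
ecx=M[0]=-4
ecx=(-4)^10=-10
ecx=M[0]=-4
ecx=(-4)-8=-12
edi=0+4=4
ebx=6-1=5
cmp ebx, 2  (cmp 5,2)
jne L0: taken
ecx=M[4]=29
ecx=29^10=23
ecx=M[4]=29
ecx=29-8=21
edi=4+4=8
ebx=5-1=4
cmp ebx, 2  (cmp 4,2)
jne L0: taken
ecx=M[8]=-1
ecx=(-1)^10=-11
ecx=M[8]=-1
ecx=(-1)-8=-9
edi=8+4=12
ebx=4-1=3
cmp ebx, 2  (cmp 3,2)
jne L0: taken
ecx=M[12]=18
ecx=18^10=24
ecx=M[12]=18
ecx=18-8=10
edi=12+4=16
ebx=3-1=2
cmp ebx, 2  (cmp 2,2)
After step 34: edi = 16.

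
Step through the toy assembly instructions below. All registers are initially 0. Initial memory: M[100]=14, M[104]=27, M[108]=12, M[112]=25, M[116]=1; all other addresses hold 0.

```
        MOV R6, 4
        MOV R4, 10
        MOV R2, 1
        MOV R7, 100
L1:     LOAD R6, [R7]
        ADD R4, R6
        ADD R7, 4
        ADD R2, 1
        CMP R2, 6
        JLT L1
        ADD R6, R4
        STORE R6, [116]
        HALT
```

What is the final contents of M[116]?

90

after MOV R6, 4: R6=4
after MOV R4, 10: R4=10
after MOV R2, 1: R2=1
after MOV R7, 100: R7=100
after LOAD R6, [R7]: R6=M[100]=14
after ADD R4, R6: R4=10+14=24
after ADD R7, 4: R7=100+4=104
after ADD R2, 1: R2=1+1=2
CMP R2, 6  (cmp 2,6)
JLT L1: taken
after LOAD R6, [R7]: R6=M[104]=27
after ADD R4, R6: R4=24+27=51
after ADD R7, 4: R7=104+4=108
after ADD R2, 1: R2=2+1=3
CMP R2, 6  (cmp 3,6)
JLT L1: taken
after LOAD R6, [R7]: R6=M[108]=12
after ADD R4, R6: R4=51+12=63
after ADD R7, 4: R7=108+4=112
after ADD R2, 1: R2=3+1=4
CMP R2, 6  (cmp 4,6)
JLT L1: taken
after LOAD R6, [R7]: R6=M[112]=25
after ADD R4, R6: R4=63+25=88
after ADD R7, 4: R7=112+4=116
after ADD R2, 1: R2=4+1=5
CMP R2, 6  (cmp 5,6)
JLT L1: taken
after LOAD R6, [R7]: R6=M[116]=1
after ADD R4, R6: R4=88+1=89
after ADD R7, 4: R7=116+4=120
after ADD R2, 1: R2=5+1=6
CMP R2, 6  (cmp 6,6)
JLT L1: not taken
after ADD R6, R4: R6=1+89=90
STORE R6, [116] → M[116]=90
halt.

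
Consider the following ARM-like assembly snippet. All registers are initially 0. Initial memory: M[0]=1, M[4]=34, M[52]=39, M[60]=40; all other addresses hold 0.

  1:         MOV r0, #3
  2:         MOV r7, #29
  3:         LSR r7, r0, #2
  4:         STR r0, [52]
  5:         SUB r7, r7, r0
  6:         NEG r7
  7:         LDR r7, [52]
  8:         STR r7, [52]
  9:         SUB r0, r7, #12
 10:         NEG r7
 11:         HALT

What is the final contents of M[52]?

3

r0=3
r7=29
r7=3>>2=0
STR r0, [52] → M[52]=3
r7=0-3=-3
r7=-(-3)=3
r7=M[52]=3
STR r7, [52] → M[52]=3
r0=3-12=-9
r7=-(3)=-3
halt.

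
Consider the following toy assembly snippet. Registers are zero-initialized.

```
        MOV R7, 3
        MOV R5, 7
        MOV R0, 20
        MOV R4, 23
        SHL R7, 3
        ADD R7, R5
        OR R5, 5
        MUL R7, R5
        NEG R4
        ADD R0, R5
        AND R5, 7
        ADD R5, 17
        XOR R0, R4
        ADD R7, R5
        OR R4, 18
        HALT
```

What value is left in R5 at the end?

after MOV R7, 3: R7=3
after MOV R5, 7: R5=7
after MOV R0, 20: R0=20
after MOV R4, 23: R4=23
after SHL R7, 3: R7=3<<3=24
after ADD R7, R5: R7=24+7=31
after OR R5, 5: R5=7|5=7
after MUL R7, R5: R7=31*7=217
after NEG R4: R4=-(23)=-23
after ADD R0, R5: R0=20+7=27
after AND R5, 7: R5=7&7=7
after ADD R5, 17: R5=7+17=24
after XOR R0, R4: R0=27^(-23)=-14
after ADD R7, R5: R7=217+24=241
after OR R4, 18: R4=(-23)|18=-5
halt.

24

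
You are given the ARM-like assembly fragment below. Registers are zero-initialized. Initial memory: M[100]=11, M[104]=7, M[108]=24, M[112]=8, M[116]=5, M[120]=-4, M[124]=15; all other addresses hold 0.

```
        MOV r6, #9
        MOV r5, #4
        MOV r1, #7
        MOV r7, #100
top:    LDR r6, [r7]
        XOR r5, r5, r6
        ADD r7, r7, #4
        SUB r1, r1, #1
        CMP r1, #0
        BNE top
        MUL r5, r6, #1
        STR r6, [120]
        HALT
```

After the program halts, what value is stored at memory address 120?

15

r6=9
r5=4
r1=7
r7=100
r6=M[100]=11
r5=4^11=15
r7=100+4=104
r1=7-1=6
CMP r1, #0  (cmp 6,0)
BNE top: taken
r6=M[104]=7
r5=15^7=8
r7=104+4=108
r1=6-1=5
CMP r1, #0  (cmp 5,0)
BNE top: taken
r6=M[108]=24
r5=8^24=16
r7=108+4=112
r1=5-1=4
CMP r1, #0  (cmp 4,0)
BNE top: taken
r6=M[112]=8
r5=16^8=24
r7=112+4=116
r1=4-1=3
CMP r1, #0  (cmp 3,0)
BNE top: taken
r6=M[116]=5
r5=24^5=29
r7=116+4=120
r1=3-1=2
CMP r1, #0  (cmp 2,0)
BNE top: taken
r6=M[120]=-4
r5=29^(-4)=-31
r7=120+4=124
r1=2-1=1
CMP r1, #0  (cmp 1,0)
BNE top: taken
r6=M[124]=15
r5=(-31)^15=-18
r7=124+4=128
r1=1-1=0
CMP r1, #0  (cmp 0,0)
BNE top: not taken
r5=15*1=15
STR r6, [120] → M[120]=15
halt.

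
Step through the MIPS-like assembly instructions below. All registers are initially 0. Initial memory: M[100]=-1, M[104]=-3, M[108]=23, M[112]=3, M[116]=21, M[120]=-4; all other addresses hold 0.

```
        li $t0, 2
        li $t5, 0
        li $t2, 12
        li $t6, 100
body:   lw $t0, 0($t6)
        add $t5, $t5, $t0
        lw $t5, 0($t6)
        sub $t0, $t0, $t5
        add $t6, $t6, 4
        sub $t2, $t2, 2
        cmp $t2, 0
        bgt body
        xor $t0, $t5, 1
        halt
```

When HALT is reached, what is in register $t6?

after li $t0, 2: $t0=2
after li $t5, 0: $t5=0
after li $t2, 12: $t2=12
after li $t6, 100: $t6=100
after lw $t0, 0($t6): $t0=M[100]=-1
after add $t5, $t5, $t0: $t5=0+(-1)=-1
after lw $t5, 0($t6): $t5=M[100]=-1
after sub $t0, $t0, $t5: $t0=(-1)-(-1)=0
after add $t6, $t6, 4: $t6=100+4=104
after sub $t2, $t2, 2: $t2=12-2=10
cmp $t2, 0  (cmp 10,0)
bgt body: taken
after lw $t0, 0($t6): $t0=M[104]=-3
after add $t5, $t5, $t0: $t5=(-1)+(-3)=-4
after lw $t5, 0($t6): $t5=M[104]=-3
after sub $t0, $t0, $t5: $t0=(-3)-(-3)=0
after add $t6, $t6, 4: $t6=104+4=108
after sub $t2, $t2, 2: $t2=10-2=8
cmp $t2, 0  (cmp 8,0)
bgt body: taken
after lw $t0, 0($t6): $t0=M[108]=23
after add $t5, $t5, $t0: $t5=(-3)+23=20
after lw $t5, 0($t6): $t5=M[108]=23
after sub $t0, $t0, $t5: $t0=23-23=0
after add $t6, $t6, 4: $t6=108+4=112
after sub $t2, $t2, 2: $t2=8-2=6
cmp $t2, 0  (cmp 6,0)
bgt body: taken
after lw $t0, 0($t6): $t0=M[112]=3
after add $t5, $t5, $t0: $t5=23+3=26
after lw $t5, 0($t6): $t5=M[112]=3
after sub $t0, $t0, $t5: $t0=3-3=0
after add $t6, $t6, 4: $t6=112+4=116
after sub $t2, $t2, 2: $t2=6-2=4
cmp $t2, 0  (cmp 4,0)
bgt body: taken
after lw $t0, 0($t6): $t0=M[116]=21
after add $t5, $t5, $t0: $t5=3+21=24
after lw $t5, 0($t6): $t5=M[116]=21
after sub $t0, $t0, $t5: $t0=21-21=0
after add $t6, $t6, 4: $t6=116+4=120
after sub $t2, $t2, 2: $t2=4-2=2
cmp $t2, 0  (cmp 2,0)
bgt body: taken
after lw $t0, 0($t6): $t0=M[120]=-4
after add $t5, $t5, $t0: $t5=21+(-4)=17
after lw $t5, 0($t6): $t5=M[120]=-4
after sub $t0, $t0, $t5: $t0=(-4)-(-4)=0
after add $t6, $t6, 4: $t6=120+4=124
after sub $t2, $t2, 2: $t2=2-2=0
cmp $t2, 0  (cmp 0,0)
bgt body: not taken
after xor $t0, $t5, 1: $t0=(-4)^1=-3
halt.

124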